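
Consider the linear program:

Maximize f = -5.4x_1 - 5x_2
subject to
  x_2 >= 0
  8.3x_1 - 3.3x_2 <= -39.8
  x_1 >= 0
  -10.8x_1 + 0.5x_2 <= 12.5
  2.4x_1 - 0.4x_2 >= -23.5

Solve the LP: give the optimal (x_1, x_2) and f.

x_1 = 0, x_2 = 398/33, maximum f = -1990/33

Vertices and f = -5.4x_1 - 5x_2:
  (0, 398/33) → f = -1990/33
  (0, 25) → f = -125
  (225/104, 1865/26) → f = -38515/104
The feasible region is unbounded (it extends along (1, 6), (33, 83)), but f strictly decreases along every unbounded feasible direction, so there is no improving ray and the maximum is attained at a vertex.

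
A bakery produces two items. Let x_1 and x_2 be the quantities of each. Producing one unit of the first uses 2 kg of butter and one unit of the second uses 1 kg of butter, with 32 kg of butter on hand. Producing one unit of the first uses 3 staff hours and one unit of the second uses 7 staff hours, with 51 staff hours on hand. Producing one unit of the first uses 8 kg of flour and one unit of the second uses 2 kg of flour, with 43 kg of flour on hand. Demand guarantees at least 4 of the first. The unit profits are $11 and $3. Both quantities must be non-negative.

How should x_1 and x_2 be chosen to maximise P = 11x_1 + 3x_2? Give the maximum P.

x_1 = 4, x_2 = 11/2, maximum P = 121/2

Vertices and P = 11x_1 + 3x_2:
  (43/8, 0) → P = 473/8
  (4, 0) → P = 44
  (4, 11/2) → P = 121/2

The optimum lies where 8x_1 + 2x_2 = 43 and x_1 = 4.
Solving simultaneously gives x_1 = 4, x_2 = 11/2.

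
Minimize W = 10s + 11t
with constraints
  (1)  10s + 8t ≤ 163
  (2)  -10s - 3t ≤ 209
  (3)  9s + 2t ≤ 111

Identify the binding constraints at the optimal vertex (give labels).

(2) and (3)

Extreme points and W = 10s + 11t:
  (-2161/50, 372/5) → W = 1931/5
  (281/26, 357/52) → W = 9547/52
  (751/7, -2991/7) → W = -25391/7

The minimum is at (751/7, -2991/7). Substituting into each constraint, equality holds for (2) and (3); the remaining constraints have slack.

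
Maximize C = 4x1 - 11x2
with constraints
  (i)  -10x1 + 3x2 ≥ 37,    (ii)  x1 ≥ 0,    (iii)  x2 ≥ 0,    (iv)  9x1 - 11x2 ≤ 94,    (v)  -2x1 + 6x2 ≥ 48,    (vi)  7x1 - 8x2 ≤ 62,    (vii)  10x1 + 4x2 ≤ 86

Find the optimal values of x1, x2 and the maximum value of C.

Corner points and C = 4x1 - 11x2:
  (0, 37/3) → C = -407/3
  (11/7, 123/7) → C = -187
  (0, 43/2) → C = -473/2

x1 = 0, x2 = 37/3, maximum C = -407/3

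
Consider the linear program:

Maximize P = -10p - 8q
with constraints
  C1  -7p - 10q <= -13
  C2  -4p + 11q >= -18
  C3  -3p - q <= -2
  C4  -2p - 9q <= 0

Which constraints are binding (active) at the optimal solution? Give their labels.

C1 and C3

Feasible corners and P = -10p - 8q:
  (7/23, 25/23) → P = -270/23
  (117/43, -26/43) → P = -962/43
  (81/29, -18/29) → P = -666/29
The feasible region is unbounded (it extends along (-1, 3), (11, 4)), but P strictly decreases along every unbounded feasible direction, so there is no improving ray and the maximum is attained at a vertex.

The maximum is at (7/23, 25/23). Substituting into each constraint, equality holds for C1 and C3; the remaining constraints have slack.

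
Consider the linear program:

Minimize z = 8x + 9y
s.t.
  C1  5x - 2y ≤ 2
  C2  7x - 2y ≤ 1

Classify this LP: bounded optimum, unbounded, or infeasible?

unbounded

From the feasible point (-1/2, -9/4), moving in the direction (-2, -5) keeps every constraint satisfied while z decreases without bound.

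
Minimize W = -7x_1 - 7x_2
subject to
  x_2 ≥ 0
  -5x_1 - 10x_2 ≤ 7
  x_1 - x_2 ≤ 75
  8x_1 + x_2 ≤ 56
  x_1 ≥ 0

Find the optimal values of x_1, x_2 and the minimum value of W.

At the optimal vertex, 8x_1 + x_2 = 56 and x_1 = 0.
Solving simultaneously gives x_1 = 0, x_2 = 56.

x_1 = 0, x_2 = 56, minimum W = -392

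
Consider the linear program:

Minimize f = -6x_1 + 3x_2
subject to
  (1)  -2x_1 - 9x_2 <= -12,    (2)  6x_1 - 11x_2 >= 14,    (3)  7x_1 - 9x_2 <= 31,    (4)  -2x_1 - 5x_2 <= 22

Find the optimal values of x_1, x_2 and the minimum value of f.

x_1 = 215/23, x_2 = 88/23, minimum f = -1026/23

Vertices and f = -6x_1 + 3x_2:
  (129/38, 11/19) → f = -354/19
  (43/9, 22/81) → f = -752/27
  (215/23, 88/23) → f = -1026/23

At the optimal vertex, 6x_1 - 11x_2 = 14 and 7x_1 - 9x_2 = 31.
Solving simultaneously gives x_1 = 215/23, x_2 = 88/23.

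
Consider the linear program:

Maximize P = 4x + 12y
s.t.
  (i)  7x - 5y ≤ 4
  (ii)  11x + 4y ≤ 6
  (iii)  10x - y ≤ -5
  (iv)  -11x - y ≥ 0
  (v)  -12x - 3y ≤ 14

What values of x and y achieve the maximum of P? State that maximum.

Corner points and P = 4x + 12y:
  (-29/43, -75/43) → P = -1016/43
  (-58/81, -146/81) → P = -1984/81
  (-14/51, 115/51) → P = 1324/51
  (-74/15, 226/15) → P = 2416/15

x = -74/15, y = 226/15, maximum P = 2416/15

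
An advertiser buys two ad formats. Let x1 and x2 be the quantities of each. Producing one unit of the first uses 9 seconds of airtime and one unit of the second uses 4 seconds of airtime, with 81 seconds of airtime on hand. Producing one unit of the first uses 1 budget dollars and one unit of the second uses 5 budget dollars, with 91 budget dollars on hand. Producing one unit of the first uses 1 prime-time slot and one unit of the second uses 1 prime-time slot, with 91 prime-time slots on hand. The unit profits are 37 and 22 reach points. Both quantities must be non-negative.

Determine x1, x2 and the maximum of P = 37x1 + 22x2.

x1 = 1, x2 = 18, maximum P = 433

Feasible corners and P = 37x1 + 22x2:
  (0, 0) → P = 0
  (0, 91/5) → P = 2002/5
  (9, 0) → P = 333
  (1, 18) → P = 433

The optimum lies where 9x1 + 4x2 = 81 and x1 + 5x2 = 91.
Solving simultaneously gives x1 = 1, x2 = 18.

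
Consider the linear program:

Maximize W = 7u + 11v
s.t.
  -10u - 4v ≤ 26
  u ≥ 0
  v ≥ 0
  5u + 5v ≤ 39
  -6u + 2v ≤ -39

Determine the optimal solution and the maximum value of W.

Vertices and W = 7u + 11v:
  (39/5, 0) → W = 273/5
  (13/2, 0) → W = 91/2
  (273/40, 39/40) → W = 117/2

u = 273/40, v = 39/40, maximum W = 117/2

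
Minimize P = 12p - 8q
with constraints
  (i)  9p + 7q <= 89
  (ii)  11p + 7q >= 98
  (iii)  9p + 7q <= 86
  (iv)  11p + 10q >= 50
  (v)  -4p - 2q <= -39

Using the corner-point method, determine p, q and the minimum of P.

p = 101/10, q = -7/10, minimum P = 634/5

Feasible corners and P = 12p - 8q:
  (210/11, -16) → P = 3928/11
  (77/6, -37/6) → P = 610/3
  (510/13, -496/13) → P = 776
  (101/10, -7/10) → P = 634/5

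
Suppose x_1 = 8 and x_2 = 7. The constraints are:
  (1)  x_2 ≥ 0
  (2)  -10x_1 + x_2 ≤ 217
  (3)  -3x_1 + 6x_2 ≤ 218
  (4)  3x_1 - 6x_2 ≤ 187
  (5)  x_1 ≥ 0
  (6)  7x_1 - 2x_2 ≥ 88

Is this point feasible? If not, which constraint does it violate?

not feasible — violates (6)

Constraint (6): 7x_1 - 2x_2 = 42, which is not ≥ 88. All other constraints are satisfied.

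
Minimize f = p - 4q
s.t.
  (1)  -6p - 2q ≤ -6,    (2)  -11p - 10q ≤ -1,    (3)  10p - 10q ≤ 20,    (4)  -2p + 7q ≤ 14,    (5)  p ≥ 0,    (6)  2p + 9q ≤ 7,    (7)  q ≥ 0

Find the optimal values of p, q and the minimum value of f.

p = 4/5, q = 3/5, minimum f = -8/5

Extreme points and f = p - 4q:
  (4/5, 3/5) → f = -8/5
  (1, 0) → f = 1
  (25/11, 3/11) → f = 13/11
  (2, 0) → f = 2

The binding constraints are -6p - 2q = -6 and 2p + 9q = 7.
Solving simultaneously gives p = 4/5, q = 3/5.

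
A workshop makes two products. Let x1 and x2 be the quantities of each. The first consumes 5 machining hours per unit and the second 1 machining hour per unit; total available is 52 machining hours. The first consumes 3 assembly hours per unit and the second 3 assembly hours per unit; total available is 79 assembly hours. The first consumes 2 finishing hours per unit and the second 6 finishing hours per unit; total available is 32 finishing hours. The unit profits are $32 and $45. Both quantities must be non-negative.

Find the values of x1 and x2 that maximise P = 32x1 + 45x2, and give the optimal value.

x1 = 10, x2 = 2, maximum P = 410

Corner points and P = 32x1 + 45x2:
  (0, 0) → P = 0
  (0, 16/3) → P = 240
  (52/5, 0) → P = 1664/5
  (10, 2) → P = 410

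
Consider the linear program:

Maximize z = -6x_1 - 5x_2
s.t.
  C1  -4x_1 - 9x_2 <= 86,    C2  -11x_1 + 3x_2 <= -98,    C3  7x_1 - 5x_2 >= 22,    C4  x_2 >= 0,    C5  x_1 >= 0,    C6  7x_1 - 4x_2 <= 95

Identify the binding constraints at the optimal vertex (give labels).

C2 and C4

Corner points and z = -6x_1 - 5x_2:
  (212/17, 222/17) → z = -2382/17
  (98/11, 0) → z = -588/11
  (387/7, 73) → z = -4877/7
  (95/7, 0) → z = -570/7

The maximum is at (98/11, 0). Substituting into each constraint, equality holds for C2 and C4; the remaining constraints have slack.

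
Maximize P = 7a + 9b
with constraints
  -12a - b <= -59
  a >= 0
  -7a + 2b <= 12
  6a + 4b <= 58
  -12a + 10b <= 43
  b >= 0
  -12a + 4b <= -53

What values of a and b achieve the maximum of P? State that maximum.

a = 37/6, b = 21/4, maximum P = 1085/12

Extreme points and P = 7a + 9b:
  (59/12, 0) → P = 413/12
  (289/60, 6/5) → P = 2671/60
  (29/3, 0) → P = 203/3
  (37/6, 21/4) → P = 1085/12

The binding constraints are 6a + 4b = 58 and -12a + 4b = -53.
Solving simultaneously gives a = 37/6, b = 21/4.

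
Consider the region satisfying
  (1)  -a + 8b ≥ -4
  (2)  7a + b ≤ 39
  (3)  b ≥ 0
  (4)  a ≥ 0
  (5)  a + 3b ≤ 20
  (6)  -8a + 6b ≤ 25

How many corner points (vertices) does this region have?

Of the 15 pairwise boundary intersections, those satisfying every inequality are:
  (316/57, 11/57)
  (4, 0)
  (97/20, 101/20)
  (0, 0)
  (0, 25/6)
  (3/2, 37/6)

6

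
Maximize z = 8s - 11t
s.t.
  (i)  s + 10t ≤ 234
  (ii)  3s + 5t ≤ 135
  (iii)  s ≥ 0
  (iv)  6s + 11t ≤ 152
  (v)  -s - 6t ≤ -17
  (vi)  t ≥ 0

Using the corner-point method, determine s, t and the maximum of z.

Feasible corners and z = 8s - 11t:
  (0, 152/11) → z = -152
  (0, 17/6) → z = -187/6
  (76/3, 0) → z = 608/3
  (17, 0) → z = 136

s = 76/3, t = 0, maximum z = 608/3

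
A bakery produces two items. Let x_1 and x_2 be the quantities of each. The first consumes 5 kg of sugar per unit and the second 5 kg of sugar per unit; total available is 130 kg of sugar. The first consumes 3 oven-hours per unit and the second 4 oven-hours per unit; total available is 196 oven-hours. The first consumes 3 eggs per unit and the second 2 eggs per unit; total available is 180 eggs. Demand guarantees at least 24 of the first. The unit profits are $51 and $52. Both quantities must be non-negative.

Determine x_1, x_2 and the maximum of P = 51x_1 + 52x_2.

x_1 = 24, x_2 = 2, maximum P = 1328

Feasible corners and P = 51x_1 + 52x_2:
  (26, 0) → P = 1326
  (24, 0) → P = 1224
  (24, 2) → P = 1328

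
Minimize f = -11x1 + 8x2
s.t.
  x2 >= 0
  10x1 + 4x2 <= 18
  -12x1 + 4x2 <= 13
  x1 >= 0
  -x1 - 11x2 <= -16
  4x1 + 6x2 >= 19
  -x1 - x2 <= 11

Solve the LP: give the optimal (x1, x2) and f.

Vertices and f = -11x1 + 8x2:
  (5/22, 173/44) → f = 637/22
  (8/11, 59/22) → f = 148/11
  (0, 13/4) → f = 26
  (0, 19/6) → f = 76/3

x1 = 8/11, x2 = 59/22, minimum f = 148/11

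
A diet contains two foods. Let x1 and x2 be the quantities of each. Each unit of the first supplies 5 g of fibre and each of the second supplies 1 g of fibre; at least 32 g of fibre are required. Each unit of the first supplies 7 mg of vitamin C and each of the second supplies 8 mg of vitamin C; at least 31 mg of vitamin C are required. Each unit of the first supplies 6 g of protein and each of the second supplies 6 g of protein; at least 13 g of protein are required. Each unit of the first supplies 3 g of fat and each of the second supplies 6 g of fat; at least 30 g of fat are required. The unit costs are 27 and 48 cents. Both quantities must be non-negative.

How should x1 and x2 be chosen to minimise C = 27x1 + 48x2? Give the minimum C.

Vertices and C = 27x1 + 48x2:
  (0, 32) → C = 1536
  (10, 0) → C = 270
  (6, 2) → C = 258
The feasible region is unbounded (it extends along (0, 1), (1, 0)), but C strictly increases along every unbounded feasible direction, so there is no improving ray and the minimum is attained at a vertex.

The optimum lies where 5x1 + x2 = 32 and 3x1 + 6x2 = 30.
Solving simultaneously gives x1 = 6, x2 = 2.

x1 = 6, x2 = 2, minimum C = 258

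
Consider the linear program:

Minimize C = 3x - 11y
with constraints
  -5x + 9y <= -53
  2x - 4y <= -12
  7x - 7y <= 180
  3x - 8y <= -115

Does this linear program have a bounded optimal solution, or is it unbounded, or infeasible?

The boundaries -5x + 9y = -53 and 2x - 4y = -12 meet at (160, 83), but that point violates 7x - 7y ≤ 180. Every candidate vertex is excluded by some other constraint, so the feasible region is empty.

infeasible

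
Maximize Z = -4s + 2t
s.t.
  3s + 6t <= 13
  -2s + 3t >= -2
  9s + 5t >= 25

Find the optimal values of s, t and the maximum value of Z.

Feasible corners and Z = -4s + 2t:
  (17/7, 20/21) → Z = -164/21
  (85/39, 14/13) → Z = -256/39
  (85/37, 32/37) → Z = -276/37

s = 85/39, t = 14/13, maximum Z = -256/39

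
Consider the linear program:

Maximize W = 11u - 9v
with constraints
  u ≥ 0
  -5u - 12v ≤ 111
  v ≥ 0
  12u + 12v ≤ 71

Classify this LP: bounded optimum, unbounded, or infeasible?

bounded optimum

Extreme points and W = 11u - 9v:
  (0, 0) → W = 0
  (0, 71/12) → W = -213/4
  (71/12, 0) → W = 781/12
The feasible region has finitely many vertices and no improving ray; the maximum is 781/12 at (71/12, 0).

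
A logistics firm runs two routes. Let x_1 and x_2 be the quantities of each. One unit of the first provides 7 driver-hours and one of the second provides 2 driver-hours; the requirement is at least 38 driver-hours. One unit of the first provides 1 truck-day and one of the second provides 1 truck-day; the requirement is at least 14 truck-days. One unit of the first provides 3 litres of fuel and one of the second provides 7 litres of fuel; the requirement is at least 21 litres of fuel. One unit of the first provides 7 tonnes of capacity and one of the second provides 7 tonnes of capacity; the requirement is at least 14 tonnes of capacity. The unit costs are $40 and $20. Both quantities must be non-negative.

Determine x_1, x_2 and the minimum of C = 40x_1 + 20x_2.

The feasible region is unbounded (it extends along (0, 1), (1, 0)), but C strictly increases along every unbounded feasible direction, so there is no improving ray and the minimum is attained at a vertex.

x_1 = 2, x_2 = 12, minimum C = 320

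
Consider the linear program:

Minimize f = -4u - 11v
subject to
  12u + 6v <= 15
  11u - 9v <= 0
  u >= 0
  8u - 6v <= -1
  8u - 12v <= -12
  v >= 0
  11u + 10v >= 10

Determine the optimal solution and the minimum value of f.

u = 0, v = 5/2, minimum f = -55/2

Vertices and f = -4u - 11v:
  (0, 5/2) → f = -55/2
  (9/16, 11/8) → f = -139/8
  (0, 1) → f = -11

The optimum lies where 12u + 6v = 15 and u = 0.
Solving simultaneously gives u = 0, v = 5/2.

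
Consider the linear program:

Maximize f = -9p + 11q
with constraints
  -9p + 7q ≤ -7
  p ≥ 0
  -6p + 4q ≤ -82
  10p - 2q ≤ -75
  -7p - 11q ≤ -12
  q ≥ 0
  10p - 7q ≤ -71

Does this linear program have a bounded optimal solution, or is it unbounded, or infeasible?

The boundaries q = 0 and 10p - 7q = -71 meet at (-71/10, 0), but that point violates -9p + 7q ≤ -7. Every candidate vertex is excluded by some other constraint, so the feasible region is empty.

infeasible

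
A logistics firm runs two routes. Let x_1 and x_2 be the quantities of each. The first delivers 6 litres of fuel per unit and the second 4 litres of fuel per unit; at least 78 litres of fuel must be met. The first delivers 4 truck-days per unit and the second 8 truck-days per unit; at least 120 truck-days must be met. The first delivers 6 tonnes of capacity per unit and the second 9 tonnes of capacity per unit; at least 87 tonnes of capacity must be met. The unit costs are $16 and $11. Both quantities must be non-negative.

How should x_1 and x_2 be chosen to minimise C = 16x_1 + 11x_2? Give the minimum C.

Feasible corners and C = 16x_1 + 11x_2:
  (0, 39/2) → C = 429/2
  (30, 0) → C = 480
  (9/2, 51/4) → C = 849/4
The feasible region is unbounded (it extends along (0, 1), (1, 0)), but C strictly increases along every unbounded feasible direction, so there is no improving ray and the minimum is attained at a vertex.

At the optimal vertex, 6x_1 + 4x_2 = 78 and 4x_1 + 8x_2 = 120.
Solving simultaneously gives x_1 = 9/2, x_2 = 51/4.

x_1 = 9/2, x_2 = 51/4, minimum C = 849/4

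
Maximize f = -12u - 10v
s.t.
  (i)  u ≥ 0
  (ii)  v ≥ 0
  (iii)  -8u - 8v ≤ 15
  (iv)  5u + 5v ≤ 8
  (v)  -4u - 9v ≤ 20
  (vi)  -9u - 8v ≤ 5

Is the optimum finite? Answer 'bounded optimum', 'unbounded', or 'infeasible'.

bounded optimum

Corner points and f = -12u - 10v:
  (0, 0) → f = 0
  (0, 8/5) → f = -16
  (8/5, 0) → f = -96/5
The feasible region has finitely many vertices and no improving ray; the maximum is 0 at (0, 0).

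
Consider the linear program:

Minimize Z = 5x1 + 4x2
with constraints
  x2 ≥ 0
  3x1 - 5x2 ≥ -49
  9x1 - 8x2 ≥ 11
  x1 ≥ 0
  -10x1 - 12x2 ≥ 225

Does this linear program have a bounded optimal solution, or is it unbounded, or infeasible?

The boundaries x2 = 0 and 9x1 - 8x2 = 11 meet at (11/9, 0), but that point violates -10x1 - 12x2 ≥ 225. Every candidate vertex is excluded by some other constraint, so the feasible region is empty.

infeasible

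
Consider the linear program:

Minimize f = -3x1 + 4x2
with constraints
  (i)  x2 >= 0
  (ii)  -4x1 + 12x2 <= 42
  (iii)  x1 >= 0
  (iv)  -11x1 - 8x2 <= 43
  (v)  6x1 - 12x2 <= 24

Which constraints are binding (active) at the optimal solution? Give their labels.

Corner points and f = -3x1 + 4x2:
  (0, 0) → f = 0
  (4, 0) → f = -12
  (0, 7/2) → f = 14
  (33, 29/2) → f = -41

The minimum is at (33, 29/2). Substituting into each constraint, equality holds for (ii) and (v); the remaining constraints have slack.

(ii) and (v)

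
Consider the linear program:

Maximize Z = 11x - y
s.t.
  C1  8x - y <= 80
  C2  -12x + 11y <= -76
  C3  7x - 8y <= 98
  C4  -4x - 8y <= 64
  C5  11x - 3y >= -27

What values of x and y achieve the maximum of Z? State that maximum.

x = 201/19, y = 88/19, maximum Z = 2123/19

Vertices and Z = 11x - y:
  (201/19, 88/19) → Z = 2123/19
  (542/57, -224/57) → Z = 2062/19
  (-24/35, -268/35) → Z = 4/35
  (34/11, -105/11) → Z = 479/11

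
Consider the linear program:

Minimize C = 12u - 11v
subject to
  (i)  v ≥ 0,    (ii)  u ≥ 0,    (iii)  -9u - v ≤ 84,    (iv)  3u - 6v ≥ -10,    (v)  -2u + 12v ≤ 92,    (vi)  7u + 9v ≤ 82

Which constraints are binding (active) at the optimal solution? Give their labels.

Extreme points and C = 12u - 11v:
  (0, 0) → C = 0
  (82/7, 0) → C = 984/7
  (0, 5/3) → C = -55/3
  (134/23, 316/69) → C = 1348/69

The minimum is at (0, 5/3). Substituting into each constraint, equality holds for (ii) and (iv); the remaining constraints have slack.

(ii) and (iv)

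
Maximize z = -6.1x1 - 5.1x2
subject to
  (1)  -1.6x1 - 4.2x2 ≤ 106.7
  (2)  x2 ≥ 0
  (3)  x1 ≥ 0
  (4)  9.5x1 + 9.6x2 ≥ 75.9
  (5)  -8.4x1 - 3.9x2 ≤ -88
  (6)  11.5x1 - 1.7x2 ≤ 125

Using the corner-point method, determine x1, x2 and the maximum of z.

x1 = 220/21, x2 = 0, maximum z = -1342/21

The feasible region is unbounded (it extends along (0, 1), (17, 115)), but z strictly decreases along every unbounded feasible direction, so there is no improving ray and the maximum is attained at a vertex.

The optimum lies where x2 = 0 and -8.4x1 - 3.9x2 = -88.
Solving simultaneously gives x1 = 220/21, x2 = 0.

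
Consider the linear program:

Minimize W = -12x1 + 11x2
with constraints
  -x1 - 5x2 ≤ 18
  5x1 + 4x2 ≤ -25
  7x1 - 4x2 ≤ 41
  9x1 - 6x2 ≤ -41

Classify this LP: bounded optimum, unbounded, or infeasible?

Extreme points and W = -12x1 + 11x2:
  (-313/51, -121/51) → W = 2425/51
  (-157/33, -10/33) → W = 1774/33
The feasible region has finitely many vertices and no improving ray; the minimum is 2425/51 at (-313/51, -121/51).

bounded optimum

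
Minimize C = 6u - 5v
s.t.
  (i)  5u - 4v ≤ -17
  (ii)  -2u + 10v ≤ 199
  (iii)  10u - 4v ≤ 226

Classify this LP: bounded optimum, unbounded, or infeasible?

From the feasible point (313/21, 961/42), moving in the direction (-10, -2) keeps every constraint satisfied while C decreases without bound.

unbounded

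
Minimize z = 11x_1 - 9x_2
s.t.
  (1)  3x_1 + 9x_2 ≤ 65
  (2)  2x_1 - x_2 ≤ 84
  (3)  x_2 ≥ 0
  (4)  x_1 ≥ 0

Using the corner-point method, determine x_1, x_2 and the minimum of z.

Extreme points and z = 11x_1 - 9x_2:
  (65/3, 0) → z = 715/3
  (0, 65/9) → z = -65
  (0, 0) → z = 0

x_1 = 0, x_2 = 65/9, minimum z = -65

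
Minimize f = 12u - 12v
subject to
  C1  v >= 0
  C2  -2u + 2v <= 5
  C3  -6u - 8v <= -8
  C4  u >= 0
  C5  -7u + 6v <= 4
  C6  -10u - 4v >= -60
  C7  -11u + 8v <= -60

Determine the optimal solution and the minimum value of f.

u = 180/31, v = 15/31, minimum f = 1980/31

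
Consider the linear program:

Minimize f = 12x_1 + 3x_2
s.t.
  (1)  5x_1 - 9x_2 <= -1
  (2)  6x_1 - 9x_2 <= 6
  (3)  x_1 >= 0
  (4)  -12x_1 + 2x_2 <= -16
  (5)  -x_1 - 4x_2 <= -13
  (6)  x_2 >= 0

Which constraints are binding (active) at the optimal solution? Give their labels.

Corner points and f = 12x_1 + 3x_2:
  (7, 4) → f = 96
  (113/29, 66/29) → f = 1554/29
  (9/5, 14/5) → f = 30
The feasible region is unbounded (it extends along (3, 2), (1, 6)), but f strictly increases along every unbounded feasible direction, so there is no improving ray and the minimum is attained at a vertex.

The minimum is at (9/5, 14/5). Substituting into each constraint, equality holds for (4) and (5); the remaining constraints have slack.

(4) and (5)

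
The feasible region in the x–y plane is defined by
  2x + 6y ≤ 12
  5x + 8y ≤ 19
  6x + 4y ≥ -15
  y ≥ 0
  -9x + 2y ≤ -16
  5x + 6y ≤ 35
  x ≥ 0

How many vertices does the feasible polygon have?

3

Pairwise boundary intersections that survive every other constraint:
  (19/5, 0)
  (83/41, 91/82)
  (16/9, 0)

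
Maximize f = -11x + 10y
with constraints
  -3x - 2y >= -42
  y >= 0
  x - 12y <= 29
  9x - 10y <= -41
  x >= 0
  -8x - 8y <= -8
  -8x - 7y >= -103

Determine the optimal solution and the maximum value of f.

The optimum lies where x = 0 and -8x - 7y = -103.
Solving simultaneously gives x = 0, y = 103/7.

x = 0, y = 103/7, maximum f = 1030/7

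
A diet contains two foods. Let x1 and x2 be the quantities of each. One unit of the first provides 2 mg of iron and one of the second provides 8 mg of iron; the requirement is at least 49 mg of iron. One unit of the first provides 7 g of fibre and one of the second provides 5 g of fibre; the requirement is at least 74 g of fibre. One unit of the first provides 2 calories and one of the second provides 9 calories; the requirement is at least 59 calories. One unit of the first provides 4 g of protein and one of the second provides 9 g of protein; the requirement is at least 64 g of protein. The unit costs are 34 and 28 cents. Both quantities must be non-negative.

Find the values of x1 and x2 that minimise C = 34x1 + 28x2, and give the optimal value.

Extreme points and C = 34x1 + 28x2:
  (0, 74/5) → C = 2072/5
  (59/2, 0) → C = 1003
  (7, 5) → C = 378
The feasible region is unbounded (it extends along (0, 1), (1, 0)), but C strictly increases along every unbounded feasible direction, so there is no improving ray and the minimum is attained at a vertex.

x1 = 7, x2 = 5, minimum C = 378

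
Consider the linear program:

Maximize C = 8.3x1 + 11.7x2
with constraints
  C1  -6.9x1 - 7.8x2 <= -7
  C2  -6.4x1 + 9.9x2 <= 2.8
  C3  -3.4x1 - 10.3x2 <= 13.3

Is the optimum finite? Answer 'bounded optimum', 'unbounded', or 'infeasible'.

From the feasible point (226/563, 916/1689), moving in the direction (9.9, 6.4) keeps every constraint satisfied while C increases without bound.

unbounded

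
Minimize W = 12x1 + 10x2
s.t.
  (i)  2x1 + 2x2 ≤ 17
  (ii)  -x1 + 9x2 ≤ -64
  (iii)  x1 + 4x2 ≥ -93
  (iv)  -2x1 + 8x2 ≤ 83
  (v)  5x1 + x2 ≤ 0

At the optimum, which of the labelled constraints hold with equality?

(ii) and (iii)

Extreme points and W = 12x1 + 10x2:
  (-581/13, -157/13) → W = -8542/13
  (32/23, -160/23) → W = -1216/23
  (93/19, -465/19) → W = -186

The minimum is at (-581/13, -157/13). Substituting into each constraint, equality holds for (ii) and (iii); the remaining constraints have slack.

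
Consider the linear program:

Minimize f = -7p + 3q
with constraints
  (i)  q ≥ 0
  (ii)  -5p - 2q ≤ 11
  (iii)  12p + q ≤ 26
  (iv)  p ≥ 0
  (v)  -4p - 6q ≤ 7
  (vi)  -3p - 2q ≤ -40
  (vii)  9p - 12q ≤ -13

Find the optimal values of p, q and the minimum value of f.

p = 4/7, q = 134/7, minimum f = 374/7

Extreme points and f = -7p + 3q:
  (0, 26) → f = 78
  (4/7, 134/7) → f = 374/7
  (0, 20) → f = 60

The optimum lies where 12p + q = 26 and -3p - 2q = -40.
Solving simultaneously gives p = 4/7, q = 134/7.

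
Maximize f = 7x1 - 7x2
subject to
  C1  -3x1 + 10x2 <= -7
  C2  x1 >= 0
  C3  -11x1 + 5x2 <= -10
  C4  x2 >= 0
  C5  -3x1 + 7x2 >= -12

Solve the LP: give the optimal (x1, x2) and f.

x1 = 71/9, x2 = 5/3, maximum f = 392/9

Vertices and f = 7x1 - 7x2:
  (7/3, 0) → f = 49/3
  (71/9, 5/3) → f = 392/9
  (4, 0) → f = 28

At the optimal vertex, -3x1 + 10x2 = -7 and -3x1 + 7x2 = -12.
Solving simultaneously gives x1 = 71/9, x2 = 5/3.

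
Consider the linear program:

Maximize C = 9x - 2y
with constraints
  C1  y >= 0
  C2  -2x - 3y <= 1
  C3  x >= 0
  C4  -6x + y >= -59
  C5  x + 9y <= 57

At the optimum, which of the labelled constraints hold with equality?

C1 and C4

Feasible corners and C = 9x - 2y:
  (0, 0) → C = 0
  (59/6, 0) → C = 177/2
  (0, 19/3) → C = -38/3
  (588/55, 283/55) → C = 4726/55

The maximum is at (59/6, 0). Substituting into each constraint, equality holds for C1 and C4; the remaining constraints have slack.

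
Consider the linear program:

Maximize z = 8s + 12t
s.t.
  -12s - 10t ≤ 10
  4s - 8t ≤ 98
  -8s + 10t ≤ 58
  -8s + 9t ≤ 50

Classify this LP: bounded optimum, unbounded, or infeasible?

unbounded

From the feasible point (225/34, -152/17), moving in the direction (8, 4) keeps every constraint satisfied while z increases without bound.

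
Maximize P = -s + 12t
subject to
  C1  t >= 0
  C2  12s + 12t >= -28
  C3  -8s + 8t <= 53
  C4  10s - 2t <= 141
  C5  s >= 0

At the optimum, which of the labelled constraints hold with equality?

C3 and C4

Corner points and P = -s + 12t:
  (141/10, 0) → P = -141/10
  (0, 0) → P = 0
  (617/32, 829/32) → P = 9331/32
  (0, 53/8) → P = 159/2

The maximum is at (617/32, 829/32). Substituting into each constraint, equality holds for C3 and C4; the remaining constraints have slack.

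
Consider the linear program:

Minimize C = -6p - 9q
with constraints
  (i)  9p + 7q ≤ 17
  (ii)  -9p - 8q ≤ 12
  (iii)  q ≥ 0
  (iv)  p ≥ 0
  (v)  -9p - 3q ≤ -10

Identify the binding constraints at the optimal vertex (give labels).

Extreme points and C = -6p - 9q:
  (17/9, 0) → C = -34/3
  (19/36, 7/4) → C = -227/12
  (10/9, 0) → C = -20/3

The minimum is at (19/36, 7/4). Substituting into each constraint, equality holds for (i) and (v); the remaining constraints have slack.

(i) and (v)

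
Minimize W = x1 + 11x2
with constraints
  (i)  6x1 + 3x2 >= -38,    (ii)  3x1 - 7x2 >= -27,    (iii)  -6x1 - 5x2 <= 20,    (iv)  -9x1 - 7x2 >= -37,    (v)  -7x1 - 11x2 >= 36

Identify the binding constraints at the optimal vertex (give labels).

Feasible corners and W = x1 + 11x2:
  (325/3, -134) → W = -4097/3
  (-40/31, -76/31) → W = -876/31
  (659/50, -583/50) → W = -2877/25

The minimum is at (325/3, -134). Substituting into each constraint, equality holds for (iii) and (iv); the remaining constraints have slack.

(iii) and (iv)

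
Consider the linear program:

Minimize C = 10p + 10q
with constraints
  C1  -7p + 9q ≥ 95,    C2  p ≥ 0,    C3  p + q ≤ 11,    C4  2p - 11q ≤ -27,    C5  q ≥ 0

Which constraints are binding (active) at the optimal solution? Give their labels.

Extreme points and C = 10p + 10q:
  (0, 95/9) → C = 950/9
  (1/4, 43/4) → C = 110
  (0, 11) → C = 110

The minimum is at (0, 95/9). Substituting into each constraint, equality holds for C1 and C2; the remaining constraints have slack.

C1 and C2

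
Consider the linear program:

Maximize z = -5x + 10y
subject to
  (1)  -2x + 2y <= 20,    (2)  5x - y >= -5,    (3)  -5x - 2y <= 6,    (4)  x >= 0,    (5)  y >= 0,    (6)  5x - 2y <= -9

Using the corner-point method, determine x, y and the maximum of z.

x = 11/3, y = 41/3, maximum z = 355/3

Vertices and z = -5x + 10y:
  (5/4, 45/4) → z = 425/4
  (11/3, 41/3) → z = 355/3
  (0, 5) → z = 50
  (0, 9/2) → z = 45

The binding constraints are -2x + 2y = 20 and 5x - 2y = -9.
Solving simultaneously gives x = 11/3, y = 41/3.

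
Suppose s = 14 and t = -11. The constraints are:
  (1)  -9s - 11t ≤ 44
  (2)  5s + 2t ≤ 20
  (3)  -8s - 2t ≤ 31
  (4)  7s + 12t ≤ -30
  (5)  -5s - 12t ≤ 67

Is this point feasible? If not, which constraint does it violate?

Constraint (2): 5s + 2t = 48, which is not ≤ 20. All other constraints are satisfied.

not feasible — violates (2)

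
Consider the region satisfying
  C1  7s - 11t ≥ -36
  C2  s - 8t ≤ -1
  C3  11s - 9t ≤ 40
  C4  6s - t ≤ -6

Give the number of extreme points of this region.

Pairwise boundary intersections that survive every other constraint:
  (-277/45, -29/45)
  (-30/59, 174/59)
  (-1, 0)

3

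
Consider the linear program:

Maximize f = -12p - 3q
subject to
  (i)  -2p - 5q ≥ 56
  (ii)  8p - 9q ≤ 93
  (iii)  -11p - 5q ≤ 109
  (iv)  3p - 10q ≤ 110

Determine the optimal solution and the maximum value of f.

p = -53/9, q = -398/45, maximum f = 486/5

Vertices and f = -12p - 3q:
  (-39/58, -317/29) → f = 1185/29
  (-53/9, -398/45) → f = 486/5
  (-60/53, -601/53) → f = 2523/53
  (-108/25, -1537/125) → f = 11091/125

The optimum lies where -2p - 5q = 56 and -11p - 5q = 109.
Solving simultaneously gives p = -53/9, q = -398/45.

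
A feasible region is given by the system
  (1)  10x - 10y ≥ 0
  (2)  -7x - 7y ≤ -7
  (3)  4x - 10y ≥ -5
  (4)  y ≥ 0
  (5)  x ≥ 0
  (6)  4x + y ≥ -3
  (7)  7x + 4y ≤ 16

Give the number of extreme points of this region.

The feasible vertices (each the meet of two boundaries and inside every other half-plane) are:
  (1/2, 1/2)
  (5/6, 5/6)
  (1, 0)
  (70/43, 99/86)
  (16/7, 0)

5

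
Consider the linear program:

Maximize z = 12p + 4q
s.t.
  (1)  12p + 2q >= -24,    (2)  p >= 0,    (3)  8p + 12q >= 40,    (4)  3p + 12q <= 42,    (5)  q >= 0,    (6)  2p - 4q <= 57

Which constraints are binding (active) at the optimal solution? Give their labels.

Vertices and z = 12p + 4q:
  (0, 10/3) → z = 40/3
  (0, 7/2) → z = 14
  (5, 0) → z = 60
  (14, 0) → z = 168

The maximum is at (14, 0). Substituting into each constraint, equality holds for (4) and (5); the remaining constraints have slack.

(4) and (5)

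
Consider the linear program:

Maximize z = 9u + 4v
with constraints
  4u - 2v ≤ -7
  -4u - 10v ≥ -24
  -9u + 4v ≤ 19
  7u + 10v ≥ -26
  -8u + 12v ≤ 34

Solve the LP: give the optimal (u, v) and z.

u = -1/2, v = 5/2, maximum z = 11/2

Feasible corners and z = 9u + 4v:
  (-61/27, -55/54) → z = -659/27
  (-1/2, 5/2) → z = 11/2
  (-147/59, -101/118) → z = -1525/59
  (-23/19, 77/38) → z = -53/19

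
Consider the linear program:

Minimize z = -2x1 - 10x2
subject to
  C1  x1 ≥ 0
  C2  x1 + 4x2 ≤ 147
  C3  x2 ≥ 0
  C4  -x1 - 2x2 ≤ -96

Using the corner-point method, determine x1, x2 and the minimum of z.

x1 = 45, x2 = 51/2, minimum z = -345

Corner points and z = -2x1 - 10x2:
  (147, 0) → z = -294
  (45, 51/2) → z = -345
  (96, 0) → z = -192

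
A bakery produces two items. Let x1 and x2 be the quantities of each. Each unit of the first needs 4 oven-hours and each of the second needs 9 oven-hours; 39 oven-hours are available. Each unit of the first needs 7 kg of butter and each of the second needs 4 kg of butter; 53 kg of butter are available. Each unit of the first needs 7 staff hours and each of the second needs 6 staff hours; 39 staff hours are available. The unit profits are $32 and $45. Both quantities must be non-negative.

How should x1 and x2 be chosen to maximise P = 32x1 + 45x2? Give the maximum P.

x1 = 3, x2 = 3, maximum P = 231

Corner points and P = 32x1 + 45x2:
  (0, 0) → P = 0
  (0, 13/3) → P = 195
  (39/7, 0) → P = 1248/7
  (3, 3) → P = 231

At the optimal vertex, 4x1 + 9x2 = 39 and 7x1 + 6x2 = 39.
Solving simultaneously gives x1 = 3, x2 = 3.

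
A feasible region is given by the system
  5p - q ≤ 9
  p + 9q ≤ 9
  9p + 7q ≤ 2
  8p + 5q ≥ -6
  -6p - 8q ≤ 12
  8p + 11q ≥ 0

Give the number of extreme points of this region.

Intersecting each pair of boundary lines and keeping only the points that satisfy every inequality leaves:
  (-45/74, 79/74)
  (-99/67, 78/67)
  (22/43, -16/43)
  (-11/8, 1)

4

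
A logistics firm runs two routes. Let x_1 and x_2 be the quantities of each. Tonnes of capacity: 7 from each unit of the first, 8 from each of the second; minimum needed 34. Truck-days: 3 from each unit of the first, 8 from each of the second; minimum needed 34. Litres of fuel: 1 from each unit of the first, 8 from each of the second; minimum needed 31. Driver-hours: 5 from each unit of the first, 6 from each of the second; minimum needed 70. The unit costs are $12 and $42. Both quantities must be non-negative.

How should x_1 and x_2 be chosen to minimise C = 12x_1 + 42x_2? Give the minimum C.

Extreme points and C = 12x_1 + 42x_2:
  (0, 35/3) → C = 490
  (31, 0) → C = 372
  (11, 5/2) → C = 237
The feasible region is unbounded (it extends along (0, 1), (1, 0)), but C strictly increases along every unbounded feasible direction, so there is no improving ray and the minimum is attained at a vertex.

The optimum lies where x_1 + 8x_2 = 31 and 5x_1 + 6x_2 = 70.
Solving simultaneously gives x_1 = 11, x_2 = 5/2.

x_1 = 11, x_2 = 5/2, minimum C = 237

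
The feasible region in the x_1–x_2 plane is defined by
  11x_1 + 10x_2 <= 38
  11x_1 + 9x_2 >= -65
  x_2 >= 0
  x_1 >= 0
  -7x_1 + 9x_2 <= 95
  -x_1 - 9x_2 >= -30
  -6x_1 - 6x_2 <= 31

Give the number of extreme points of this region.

Of the 21 pairwise boundary intersections, those satisfying every inequality are:
  (38/11, 0)
  (42/89, 292/89)
  (0, 0)
  (0, 10/3)

4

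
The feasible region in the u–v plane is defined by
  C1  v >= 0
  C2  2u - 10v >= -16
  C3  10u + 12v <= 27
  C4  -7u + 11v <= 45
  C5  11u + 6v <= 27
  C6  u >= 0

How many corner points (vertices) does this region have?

Pairwise boundary intersections that survive every other constraint:
  (27/11, 0)
  (0, 0)
  (39/62, 107/62)
  (0, 8/5)
  (9/4, 3/8)

5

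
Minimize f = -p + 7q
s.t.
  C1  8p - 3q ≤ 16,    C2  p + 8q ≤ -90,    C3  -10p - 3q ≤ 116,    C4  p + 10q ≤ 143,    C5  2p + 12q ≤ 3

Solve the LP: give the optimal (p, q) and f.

Corner points and f = -p + 7q:
  (-142/67, -736/67) → f = -5010/67
  (-50/9, -544/27) → f = -3658/27
  (-94/11, -112/11) → f = -690/11

The binding constraints are 8p - 3q = 16 and -10p - 3q = 116.
Solving simultaneously gives p = -50/9, q = -544/27.

p = -50/9, q = -544/27, minimum f = -3658/27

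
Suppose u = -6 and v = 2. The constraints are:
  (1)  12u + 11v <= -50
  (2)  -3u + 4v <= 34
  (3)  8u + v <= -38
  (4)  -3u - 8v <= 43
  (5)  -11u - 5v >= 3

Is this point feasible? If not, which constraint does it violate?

(1): -50 ≤ -50 ✓
(2): 26 ≤ 34 ✓
(3): -46 ≤ -38 ✓
(4): 2 ≤ 43 ✓
(5): 56 ≥ 3 ✓

feasible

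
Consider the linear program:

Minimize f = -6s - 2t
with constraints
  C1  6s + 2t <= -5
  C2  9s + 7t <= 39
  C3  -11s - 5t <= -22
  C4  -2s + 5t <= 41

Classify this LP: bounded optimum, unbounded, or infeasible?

infeasible

The boundaries 6s + 2t = -5 and -2s + 5t = 41 meet at (-107/34, 118/17), but that point violates -11s - 5t ≤ -22. Every candidate vertex is excluded by some other constraint, so the feasible region is empty.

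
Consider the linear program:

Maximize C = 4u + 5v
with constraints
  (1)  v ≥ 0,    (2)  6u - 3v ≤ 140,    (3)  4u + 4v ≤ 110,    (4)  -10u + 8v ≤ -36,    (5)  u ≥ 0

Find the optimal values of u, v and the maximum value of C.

Feasible corners and C = 4u + 5v:
  (70/3, 0) → C = 280/3
  (18/5, 0) → C = 72/5
  (445/18, 25/9) → C = 1015/9
  (128/9, 239/18) → C = 2219/18

At the optimal vertex, 4u + 4v = 110 and -10u + 8v = -36.
Solving simultaneously gives u = 128/9, v = 239/18.

u = 128/9, v = 239/18, maximum C = 2219/18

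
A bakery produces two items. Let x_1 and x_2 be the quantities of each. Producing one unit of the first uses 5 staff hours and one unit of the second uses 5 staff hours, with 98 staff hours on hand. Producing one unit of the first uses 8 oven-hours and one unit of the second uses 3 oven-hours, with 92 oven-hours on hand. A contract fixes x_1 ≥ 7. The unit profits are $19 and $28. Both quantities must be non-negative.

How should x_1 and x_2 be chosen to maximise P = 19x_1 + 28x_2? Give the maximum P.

At the optimal vertex, 8x_1 + 3x_2 = 92 and x_1 = 7.
Solving simultaneously gives x_1 = 7, x_2 = 12.

x_1 = 7, x_2 = 12, maximum P = 469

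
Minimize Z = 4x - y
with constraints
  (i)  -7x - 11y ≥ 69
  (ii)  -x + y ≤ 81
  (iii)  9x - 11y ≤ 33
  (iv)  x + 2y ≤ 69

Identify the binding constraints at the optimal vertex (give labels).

(ii) and (iii)

Feasible corners and Z = 4x - y:
  (-160/3, 83/3) → Z = -241
  (-9/4, -213/44) → Z = -183/44
  (-462, -381) → Z = -1467

The minimum is at (-462, -381). Substituting into each constraint, equality holds for (ii) and (iii); the remaining constraints have slack.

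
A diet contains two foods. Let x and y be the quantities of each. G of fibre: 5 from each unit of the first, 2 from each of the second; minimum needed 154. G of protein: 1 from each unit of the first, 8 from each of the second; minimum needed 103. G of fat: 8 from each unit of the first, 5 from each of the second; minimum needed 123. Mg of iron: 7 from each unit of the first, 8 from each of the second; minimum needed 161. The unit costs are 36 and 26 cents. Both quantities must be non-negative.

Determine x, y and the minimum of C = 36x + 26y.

Feasible corners and C = 36x + 26y:
  (0, 77) → C = 2002
  (103, 0) → C = 3708
  (27, 19/2) → C = 1219
The feasible region is unbounded (it extends along (0, 1), (1, 0)), but C strictly increases along every unbounded feasible direction, so there is no improving ray and the minimum is attained at a vertex.

The binding constraints are 5x + 2y = 154 and x + 8y = 103.
Solving simultaneously gives x = 27, y = 19/2.

x = 27, y = 19/2, minimum C = 1219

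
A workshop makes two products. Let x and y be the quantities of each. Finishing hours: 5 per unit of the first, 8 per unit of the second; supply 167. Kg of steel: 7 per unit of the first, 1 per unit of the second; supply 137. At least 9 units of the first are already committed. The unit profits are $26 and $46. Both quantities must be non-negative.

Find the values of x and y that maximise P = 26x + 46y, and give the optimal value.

Extreme points and P = 26x + 46y:
  (137/7, 0) → P = 3562/7
  (9, 0) → P = 234
  (929/51, 484/51) → P = 46418/51
  (9, 61/4) → P = 1871/2

The optimum lies where 5x + 8y = 167 and x = 9.
Solving simultaneously gives x = 9, y = 61/4.

x = 9, y = 61/4, maximum P = 1871/2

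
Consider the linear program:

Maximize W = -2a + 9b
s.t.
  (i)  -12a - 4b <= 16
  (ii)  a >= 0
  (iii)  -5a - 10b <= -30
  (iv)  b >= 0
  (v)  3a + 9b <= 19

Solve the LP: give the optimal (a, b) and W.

a = 16/3, b = 1/3, maximum W = -23/3

Extreme points and W = -2a + 9b:
  (6, 0) → W = -12
  (16/3, 1/3) → W = -23/3
  (19/3, 0) → W = -38/3

The optimum lies where -5a - 10b = -30 and 3a + 9b = 19.
Solving simultaneously gives a = 16/3, b = 1/3.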